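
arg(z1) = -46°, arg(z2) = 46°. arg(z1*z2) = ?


arg(z1*z2) = -46° + 46° = 0°
Normalized to (-180°, 180°]: 0°

0°


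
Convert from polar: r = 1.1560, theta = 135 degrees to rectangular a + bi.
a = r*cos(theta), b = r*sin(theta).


a = 1.1560*cos(135°) = 1.1560*(-0.7071) = -0.8174
b = 1.1560*sin(135°) = 1.1560*0.7071 = 0.8174

-0.8174 + 0.8174i


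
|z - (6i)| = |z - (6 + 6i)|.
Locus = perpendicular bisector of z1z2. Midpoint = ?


Equal distances means the locus is the perpendicular bisector of z1 and z2.
Midpoint = ((0+6)/2, (6+6)/2) = (3.0000, 6.0000)

Perpendicular bisector through (3.0000, 6.0000)


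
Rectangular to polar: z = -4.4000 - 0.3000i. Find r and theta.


r = sqrt(19.36+0.09) = sqrt(19.45) = 4.4102
theta = atan2(-0.3, -4.4) = -176.0995 degrees

r = 4.4102, theta = -176.0995 degrees


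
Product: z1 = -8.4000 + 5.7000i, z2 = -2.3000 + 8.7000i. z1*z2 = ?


Real = -8.4*(-2.3) - 5.7*8.7 = 19.32 - 49.59 = -30.27
Imag = -8.4*8.7 - (2.3)*5.7 = -73.08 - (13.11) = -86.19

-30.2700 - 86.1900i


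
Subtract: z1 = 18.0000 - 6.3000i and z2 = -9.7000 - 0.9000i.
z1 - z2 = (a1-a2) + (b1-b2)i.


Real: 18 + 9.7 = 27.7
Imag: -6.3 + 0.9 = -5.4

27.7000 - 5.4000i


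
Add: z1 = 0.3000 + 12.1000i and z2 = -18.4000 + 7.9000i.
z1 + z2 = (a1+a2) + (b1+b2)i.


Real: 0.3 - 18.4 = -18.1
Imag: 12.1 + 7.9 = 20

-18.1000 + 20.0000i


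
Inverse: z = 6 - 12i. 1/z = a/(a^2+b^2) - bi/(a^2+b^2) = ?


|z|^2 = 36+144 = 180
1/z = (6 + 12i)/180

1/z = 0.0333 + 0.0667i


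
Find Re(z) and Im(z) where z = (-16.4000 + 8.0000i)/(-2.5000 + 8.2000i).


Multiply by conjugate: (-16.4000 + 8.0000i)(-2.5000 - 8.2000i) / ((-2.5)^2 + 8.2^2)
Numerator real = -16.4*(-2.5) + 8*8.2 = 106.6
Numerator imag = 8*(-2.5) - (-16.4)*8.2 = 114.48
Denominator = 73.49
Re(z) = 106.6/73.49 = 1.4505
Im(z) = 114.48/73.49 = 1.5578

Re(z) = 1.4505, Im(z) = 1.5578


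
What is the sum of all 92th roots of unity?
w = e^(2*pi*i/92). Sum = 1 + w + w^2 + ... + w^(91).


The sum of all 92th roots of unity is 0.
Geometric series: (1 - w^92)/(1 - w) = (1-1)/(1-w) = 0 since w^92 = 1, w ≠ 1.
Alternatively: coefficient of z^91 in z^92 - 1 is 0.

0


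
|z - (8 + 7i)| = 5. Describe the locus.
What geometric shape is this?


|z - z0| = r is a circle with center z0 and radius r.
Center = (8, 7), radius = 5

Circle with center (8, 7) and radius 5


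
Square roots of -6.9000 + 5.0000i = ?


|z| = sqrt(47.61+25) = 8.5212
sqrt((|z|+a)/2) = sqrt((8.5212+(-6.9))/2) = sqrt(0.8106) = 0.9003
sqrt((|z|-a)/2) = sqrt((8.5212-(-6.9))/2) = sqrt(7.7106) = 2.7768

±(0.9003 + 2.7768i) i.e. 0.9003 + 2.7768i and -0.9003 - 2.7768i


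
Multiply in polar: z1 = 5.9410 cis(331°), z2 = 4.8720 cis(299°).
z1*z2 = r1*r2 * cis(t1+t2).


r = 5.9410 * 4.8720 = 28.9446
theta = 331° + 299° = 630° = 270° (mod 360)

28.9446 cis(270°)


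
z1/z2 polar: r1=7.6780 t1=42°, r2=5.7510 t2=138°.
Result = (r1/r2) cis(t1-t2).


r = 7.6780 / 5.7510 = 1.3351
theta = 42° - 138° = -96° = 264° (mod 360)

1.3351 cis(264°)


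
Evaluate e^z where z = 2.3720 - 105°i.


e^2.3720 = 10.7188
cos(-105°) = -0.25882
sin(-105°) = -0.96593
Real = 10.7188*(-0.25882) = -2.7742
Imag = 10.7188*(-0.96593) = -10.3536

-2.7742 - 10.3536i


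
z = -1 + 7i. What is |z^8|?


|z| = sqrt(1+49) = sqrt(50) = 7.0711
|z^8| = |z|^8 = (sqrt(50))^8 = 50^4 = 6250000

|z^8| = 6250000


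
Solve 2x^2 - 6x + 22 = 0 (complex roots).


disc = (-6)^2 - 4*2*22 = 36 - 176 = -140
sqrt(|disc|) = sqrt(140) = 11.8322
Real part = 6/(2*2) = 1.5000
Imag part = 11.8322/(2*2) = 2.9580

1.5000 ± 2.9580i


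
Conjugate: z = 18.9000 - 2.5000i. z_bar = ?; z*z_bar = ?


z_bar = 18.9000 + 2.5000i
z*z_bar = 18.9^2 + (-2.5)^2 = 357.21 + 6.25 = 363.46

z_bar = 18.9000 + 2.5000i, z*z_bar = 363.46


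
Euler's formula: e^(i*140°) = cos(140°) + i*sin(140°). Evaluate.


cos(140°) = -0.7660
sin(140°) = 0.6428

e^(i*140°) = -0.7660 + 0.6428i


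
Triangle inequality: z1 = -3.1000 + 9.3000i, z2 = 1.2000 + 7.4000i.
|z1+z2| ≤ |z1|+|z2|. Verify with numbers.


|z1| = sqrt((-3.1)^2 + 9.3^2) = sqrt(96.1) = 9.8031
|z2| = sqrt(1.2^2 + 7.4^2) = sqrt(56.2) = 7.4967
z1+z2 = -1.9000 + 16.7000i
|z1+z2| = sqrt(282.5) = 16.8077
|z1|+|z2| = 9.8031 + 7.4967 = 17.2998

|z1+z2| = 16.8077 ≤ |z1|+|z2| = 17.2998 (verified)


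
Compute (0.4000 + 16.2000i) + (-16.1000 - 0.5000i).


Real: 0.4 - 16.1 = -15.7
Imag: 16.2 - 0.5 = 15.7

-15.7000 + 15.7000i


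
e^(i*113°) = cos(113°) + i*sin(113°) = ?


cos(113°) = -0.3907
sin(113°) = 0.9205

e^(i*113°) = -0.3907 + 0.9205i


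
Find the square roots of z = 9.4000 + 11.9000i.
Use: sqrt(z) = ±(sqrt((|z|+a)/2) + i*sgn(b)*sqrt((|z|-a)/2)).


|z| = sqrt(88.36+141.61) = 15.1648
sqrt((|z|+a)/2) = sqrt((15.1648+9.4)/2) = sqrt(12.2824) = 3.5046
sqrt((|z|-a)/2) = sqrt((15.1648-9.4)/2) = sqrt(2.8824) = 1.6978

±(3.5046 + 1.6978i) i.e. 3.5046 + 1.6978i and -3.5046 - 1.6978i


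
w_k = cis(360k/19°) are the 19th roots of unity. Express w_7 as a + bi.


Angle = 360*7/19 = 132.6316°
a = cos(132.6316°) = -0.6773
b = sin(132.6316°) = 0.7357

-0.6773 + 0.7357i


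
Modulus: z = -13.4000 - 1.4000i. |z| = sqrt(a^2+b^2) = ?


|z| = sqrt((-13.4)^2 + (-1.4)^2) = sqrt(179.56 + 1.96) = sqrt(181.52) = 13.4729

|z| = 13.4729


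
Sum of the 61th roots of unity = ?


The sum of all 61th roots of unity is 0.
Geometric series: (1 - w^61)/(1 - w) = (1-1)/(1-w) = 0 since w^61 = 1, w ≠ 1.
Alternatively: coefficient of z^60 in z^61 - 1 is 0.

0


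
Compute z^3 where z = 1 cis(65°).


r^3 = 1^3 = 1
n*theta = 3*65° = 195° = 195° (mod 360)
a = 1*cos(195°) = -0.9659
b = 1*sin(195°) = -0.2588

1 cis(195°) = -0.9659 - 0.2588i


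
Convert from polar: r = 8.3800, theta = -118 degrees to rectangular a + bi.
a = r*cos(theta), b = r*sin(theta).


a = 8.3800*cos(-118°) = 8.3800*(-0.46947) = -3.9342
b = 8.3800*sin(-118°) = 8.3800*(-0.88295) = -7.3991

-3.9342 - 7.3991i


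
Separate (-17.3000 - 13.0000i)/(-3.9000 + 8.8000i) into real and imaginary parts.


Multiply by conjugate: (-17.3000 - 13.0000i)(-3.9000 - 8.8000i) / ((-3.9)^2 + 8.8^2)
Numerator real = -17.3*(-3.9) - (13)*8.8 = -46.93
Numerator imag = -13*(-3.9) - (-17.3)*8.8 = 202.94
Denominator = 92.65
Re(z) = -46.93/92.65 = -0.5065
Im(z) = 202.94/92.65 = 2.1904

Re(z) = -0.5065, Im(z) = 2.1904


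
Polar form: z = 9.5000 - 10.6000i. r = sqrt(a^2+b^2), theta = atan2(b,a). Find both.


r = sqrt(90.25+112.36) = sqrt(202.61) = 14.2341
theta = atan2(-10.6, 9.5) = -48.1325 degrees

r = 14.2341, theta = -48.1325 degrees


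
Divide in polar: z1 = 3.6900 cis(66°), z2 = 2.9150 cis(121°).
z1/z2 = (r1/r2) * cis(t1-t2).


r = 3.6900 / 2.9150 = 1.2659
theta = 66° - 121° = -55° = 305° (mod 360)

1.2659 cis(305°)


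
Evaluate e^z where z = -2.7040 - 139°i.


e^-2.7040 = 0.0669
cos(-139°) = -0.7547
sin(-139°) = -0.6561
Real = 0.0669*(-0.7547) = -0.0505
Imag = 0.0669*(-0.6561) = -0.0439

-0.0505 - 0.0439i


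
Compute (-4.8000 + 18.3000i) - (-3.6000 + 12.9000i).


Real: -4.8 + 3.6 = -1.2
Imag: 18.3 - 12.9 = 5.4

-1.2000 + 5.4000i


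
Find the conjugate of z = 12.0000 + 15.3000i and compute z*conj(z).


z_bar = 12.0000 - 15.3000i
z*z_bar = 12^2 + 15.3^2 = 144 + 234.09 = 378.09

z_bar = 12.0000 - 15.3000i, z*z_bar = 378.09


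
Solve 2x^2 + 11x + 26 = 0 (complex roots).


disc = 11^2 - 4*2*26 = 121 - 208 = -87
sqrt(|disc|) = sqrt(87) = 9.3274
Real part = -11/(2*2) = -2.7500
Imag part = 9.3274/(2*2) = 2.3318

-2.7500 ± 2.3318i


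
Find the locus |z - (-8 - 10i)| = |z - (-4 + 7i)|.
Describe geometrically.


Equal distances means the locus is the perpendicular bisector of z1 and z2.
Midpoint = ((-8+(-4))/2, (-10+7)/2) = (-6.0000, -1.5000)

Perpendicular bisector through (-6.0000, -1.5000)


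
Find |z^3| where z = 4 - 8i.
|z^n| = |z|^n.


|z| = sqrt(16+64) = sqrt(80) = 8.9443
|z^3| = |z|^3 = (sqrt(80))^3 = 80*sqrt(80)

|z^3| = 80*sqrt(80) ≈ 715.5418


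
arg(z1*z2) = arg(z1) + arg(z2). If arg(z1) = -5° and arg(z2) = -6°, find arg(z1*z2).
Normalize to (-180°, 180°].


arg(z1*z2) = -5° - 6° = -11°
Normalized to (-180°, 180°]: -11°

-11°


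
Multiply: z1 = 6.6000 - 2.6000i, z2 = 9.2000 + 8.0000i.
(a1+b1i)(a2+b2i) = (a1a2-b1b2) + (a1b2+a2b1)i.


Real = 6.6*9.2 - (-2.6)*8 = 60.72 - (-20.8) = 81.52
Imag = 6.6*8 + 9.2*(-2.6) = 52.8 - (23.92) = 28.88

81.5200 + 28.8800i


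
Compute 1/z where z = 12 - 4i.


|z|^2 = 144+16 = 160
1/z = (12 + 4i)/160

1/z = 0.0750 + 0.0250i


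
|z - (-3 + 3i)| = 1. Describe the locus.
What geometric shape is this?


|z - z0| = r is a circle with center z0 and radius r.
Center = (-3, 3), radius = 1

Circle with center (-3, 3) and radius 1


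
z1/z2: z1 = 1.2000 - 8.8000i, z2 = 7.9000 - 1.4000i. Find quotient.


Conjugate of z2 = 7.9000 + 1.4000i
Numerator: (1.2000 - 8.8000i)(7.9000 + 1.4000i) = 21.8000 - 67.8400i
Denominator: 7.9^2 + (-1.4)^2 = 64.37
Result = (21.8000 - 67.8400i)/64.37

0.3387 - 1.0539i


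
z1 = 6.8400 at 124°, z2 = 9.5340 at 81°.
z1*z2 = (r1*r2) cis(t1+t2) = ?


r = 6.8400 * 9.5340 = 65.2126
theta = 124° + 81° = 205° = 205° (mod 360)

65.2126 cis(205°)


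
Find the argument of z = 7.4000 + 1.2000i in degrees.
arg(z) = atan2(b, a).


Re = 7.4, Im = 1.2
arg = atan2(1.2, 7.4) = 9.2110 degrees

arg(z) = 9.2110 degrees


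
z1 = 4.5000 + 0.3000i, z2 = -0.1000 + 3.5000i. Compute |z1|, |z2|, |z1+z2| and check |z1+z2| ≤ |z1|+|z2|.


|z1| = sqrt(4.5^2 + 0.3^2) = sqrt(20.34) = 4.5100
|z2| = sqrt((-0.1)^2 + 3.5^2) = sqrt(12.26) = 3.5014
z1+z2 = 4.4000 + 3.8000i
|z1+z2| = sqrt(33.8) = 5.8138
|z1|+|z2| = 4.5100 + 3.5014 = 8.0114

|z1+z2| = 5.8138 ≤ |z1|+|z2| = 8.0114 (verified)


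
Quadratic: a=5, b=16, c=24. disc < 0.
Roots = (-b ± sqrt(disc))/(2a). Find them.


disc = 16^2 - 4*5*24 = 256 - 480 = -224
sqrt(|disc|) = sqrt(224) = 14.9666
Real part = -16/(2*5) = -1.6000
Imag part = 14.9666/(2*5) = 1.4967

-1.6000 ± 1.4967i


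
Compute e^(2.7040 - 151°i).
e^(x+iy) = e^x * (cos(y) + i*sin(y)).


e^2.7040 = 14.9394
cos(-151°) = -0.87462
sin(-151°) = -0.48481
Real = 14.9394*(-0.87462) = -13.0663
Imag = 14.9394*(-0.48481) = -7.2428

-13.0663 - 7.2428i


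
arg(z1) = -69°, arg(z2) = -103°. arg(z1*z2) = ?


arg(z1*z2) = -69° - 103° = -172°
Normalized to (-180°, 180°]: -172°

-172°


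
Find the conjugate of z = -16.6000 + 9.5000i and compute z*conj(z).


z_bar = -16.6000 - 9.5000i
z*z_bar = (-16.6)^2 + 9.5^2 = 275.56 + 90.25 = 365.81

z_bar = -16.6000 - 9.5000i, z*z_bar = 365.81


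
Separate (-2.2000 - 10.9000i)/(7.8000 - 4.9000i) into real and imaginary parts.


Multiply by conjugate: (-2.2000 - 10.9000i)(7.8000 + 4.9000i) / (7.8^2 + (-4.9)^2)
Numerator real = -2.2*7.8 - (10.9)*(-4.9) = 36.25
Numerator imag = -10.9*7.8 - (-2.2)*(-4.9) = -95.8
Denominator = 84.85
Re(z) = 36.25/84.85 = 0.4272
Im(z) = -95.8/84.85 = -1.1291

Re(z) = 0.4272, Im(z) = -1.1291


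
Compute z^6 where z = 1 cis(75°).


r^6 = 1^6 = 1
n*theta = 6*75° = 450° = 90° (mod 360)
a = 1*cos(90°) = 0
b = 1*sin(90°) = 1.0000

1 cis(90°) = 0 + 1.0000i


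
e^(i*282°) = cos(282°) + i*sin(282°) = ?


cos(282°) = 0.2079
sin(282°) = -0.9781

e^(i*282°) = 0.2079 - 0.9781i


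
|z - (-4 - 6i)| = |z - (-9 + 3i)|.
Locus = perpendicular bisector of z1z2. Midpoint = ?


Equal distances means the locus is the perpendicular bisector of z1 and z2.
Midpoint = ((-4+(-9))/2, (-6+3)/2) = (-6.5000, -1.5000)

Perpendicular bisector through (-6.5000, -1.5000)


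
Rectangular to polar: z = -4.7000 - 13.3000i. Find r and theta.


r = sqrt(22.09+176.89) = sqrt(198.98) = 14.1060
theta = atan2(-13.3, -4.7) = -109.4626 degrees

r = 14.1060, theta = -109.4626 degrees


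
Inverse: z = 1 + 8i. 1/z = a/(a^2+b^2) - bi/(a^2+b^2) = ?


|z|^2 = 1+64 = 65
1/z = (1 - 8i)/65

1/z = 0.0154 - 0.1231i


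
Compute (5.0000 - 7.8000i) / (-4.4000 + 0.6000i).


Conjugate of z2 = -4.4000 - 0.6000i
Numerator: (5.0000 - 7.8000i)(-4.4000 - 0.6000i) = -26.6800 + 31.3200i
Denominator: (-4.4)^2 + 0.6^2 = 19.72
Result = (-26.6800 + 31.3200i)/19.72

-1.3529 + 1.5882i


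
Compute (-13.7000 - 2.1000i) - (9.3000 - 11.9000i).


Real: -13.7 - 9.3 = -23
Imag: -2.1 + 11.9 = 9.8

-23.0000 + 9.8000i


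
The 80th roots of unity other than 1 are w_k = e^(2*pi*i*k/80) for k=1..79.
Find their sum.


With w = e^(2*pi*i/80), all 80 of the 80th roots of unity w^0 = 1, w, ..., w^(79) sum to 0: 1 + w + ... + w^(79) = (1 - w^80)/(1 - w) = 0 since w^80 = 1, w ≠ 1.
Removing the root 1: w + w^2 + ... + w^(79) = 0 - 1 = -1

Sum = -1


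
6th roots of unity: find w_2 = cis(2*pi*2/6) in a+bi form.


Angle = 360*2/6 = 120°
a = cos(120°) = -0.5000
b = sin(120°) = 0.8660

-0.5000 + 0.8660i


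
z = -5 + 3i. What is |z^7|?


|z| = sqrt(25+9) = sqrt(34) = 5.8310
|z^7| = |z|^7 = (sqrt(34))^7 = 34^3 * sqrt(34) = 39304*sqrt(34)

|z^7| = 39304*sqrt(34) ≈ 229179.7333


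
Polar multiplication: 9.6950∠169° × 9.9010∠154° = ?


r = 9.6950 * 9.9010 = 95.9902
theta = 169° + 154° = 323° = 323° (mod 360)

95.9902 cis(323°)


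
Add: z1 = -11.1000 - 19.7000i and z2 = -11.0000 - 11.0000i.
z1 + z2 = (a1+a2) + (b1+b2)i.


Real: -11.1 - 11 = -22.1
Imag: -19.7 - 11 = -30.7

-22.1000 - 30.7000i


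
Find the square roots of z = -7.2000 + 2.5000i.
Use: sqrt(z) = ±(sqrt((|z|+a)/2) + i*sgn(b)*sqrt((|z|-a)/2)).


|z| = sqrt(51.84+6.25) = 7.6217
sqrt((|z|+a)/2) = sqrt((7.6217+(-7.2))/2) = sqrt(0.2108) = 0.4592
sqrt((|z|-a)/2) = sqrt((7.6217-(-7.2))/2) = sqrt(7.4108) = 2.7223

±(0.4592 + 2.7223i) i.e. 0.4592 + 2.7223i and -0.4592 - 2.7223i


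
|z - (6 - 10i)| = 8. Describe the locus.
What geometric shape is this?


|z - z0| = r is a circle with center z0 and radius r.
Center = (6, -10), radius = 8

Circle with center (6, -10) and radius 8


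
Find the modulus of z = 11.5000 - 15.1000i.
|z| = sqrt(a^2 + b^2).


|z| = sqrt(11.5^2 + (-15.1)^2) = sqrt(132.25 + 228.01) = sqrt(360.26) = 18.9805

|z| = 18.9805


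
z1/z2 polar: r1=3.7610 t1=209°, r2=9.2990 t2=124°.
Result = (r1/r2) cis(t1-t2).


r = 3.7610 / 9.2990 = 0.4045
theta = 209° - 124° = 85° = 85° (mod 360)

0.4045 cis(85°)


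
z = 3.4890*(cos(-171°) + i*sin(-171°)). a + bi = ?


a = 3.4890*cos(-171°) = 3.4890*(-0.987688) = -3.4460
b = 3.4890*sin(-171°) = 3.4890*(-0.15643) = -0.5458

-3.4460 - 0.5458i


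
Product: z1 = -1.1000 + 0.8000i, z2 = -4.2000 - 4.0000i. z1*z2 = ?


Real = -1.1*(-4.2) - 0.8*(-4) = 4.62 - (-3.2) = 7.82
Imag = -1.1*(-4) - (4.2)*0.8 = 4.4 - (3.36) = 1.04

7.8200 + 1.0400i


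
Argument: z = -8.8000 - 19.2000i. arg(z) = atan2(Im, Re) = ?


Re = -8.8, Im = -19.2
arg = atan2(-19.2, -8.8) = -114.6236 degrees

arg(z) = -114.6236 degrees


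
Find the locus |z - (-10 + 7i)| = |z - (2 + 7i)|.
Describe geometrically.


Equal distances means the locus is the perpendicular bisector of z1 and z2.
Midpoint = ((-10+2)/2, (7+7)/2) = (-4.0000, 7.0000)

Perpendicular bisector through (-4.0000, 7.0000)


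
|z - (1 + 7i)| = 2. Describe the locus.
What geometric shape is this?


|z - z0| = r is a circle with center z0 and radius r.
Center = (1, 7), radius = 2

Circle with center (1, 7) and radius 2


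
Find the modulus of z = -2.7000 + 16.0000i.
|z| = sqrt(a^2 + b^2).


|z| = sqrt((-2.7)^2 + 16^2) = sqrt(7.29 + 256) = sqrt(263.29) = 16.2262

|z| = 16.2262


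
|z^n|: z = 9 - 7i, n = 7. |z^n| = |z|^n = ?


|z| = sqrt(81+49) = sqrt(130) = 11.4018
|z^7| = |z|^7 = (sqrt(130))^7 = 130^3 * sqrt(130) = 2197000*sqrt(130)

|z^7| = 2197000*sqrt(130) ≈ 25049654.0894


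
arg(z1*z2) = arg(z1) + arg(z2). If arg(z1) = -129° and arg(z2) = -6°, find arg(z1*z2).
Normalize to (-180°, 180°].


arg(z1*z2) = -129° - 6° = -135°
Normalized to (-180°, 180°]: -135°

-135°


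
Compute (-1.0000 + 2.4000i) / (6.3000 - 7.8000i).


Conjugate of z2 = 6.3000 + 7.8000i
Numerator: (-1.0000 + 2.4000i)(6.3000 + 7.8000i) = -25.0200 + 7.3200i
Denominator: 6.3^2 + (-7.8)^2 = 100.53
Result = (-25.0200 + 7.3200i)/100.53

-0.2489 + 0.0728i


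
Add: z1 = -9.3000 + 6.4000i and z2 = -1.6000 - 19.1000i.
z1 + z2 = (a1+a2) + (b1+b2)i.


Real: -9.3 - 1.6 = -10.9
Imag: 6.4 - 19.1 = -12.7

-10.9000 - 12.7000i


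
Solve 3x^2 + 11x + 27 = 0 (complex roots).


disc = 11^2 - 4*3*27 = 121 - 324 = -203
sqrt(|disc|) = sqrt(203) = 14.2478
Real part = -11/(2*3) = -1.8333
Imag part = 14.2478/(2*3) = 2.3746

-1.8333 ± 2.3746i


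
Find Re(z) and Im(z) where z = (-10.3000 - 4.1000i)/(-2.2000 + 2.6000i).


Multiply by conjugate: (-10.3000 - 4.1000i)(-2.2000 - 2.6000i) / ((-2.2)^2 + 2.6^2)
Numerator real = -10.3*(-2.2) - (4.1)*2.6 = 12
Numerator imag = -4.1*(-2.2) - (-10.3)*2.6 = 35.8
Denominator = 11.6
Re(z) = 12/11.6 = 1.0345
Im(z) = 35.8/11.6 = 3.0862

Re(z) = 1.0345, Im(z) = 3.0862


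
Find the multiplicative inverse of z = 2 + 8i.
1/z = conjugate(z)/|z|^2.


|z|^2 = 4+64 = 68
1/z = (2 - 8i)/68

1/z = 0.0294 - 0.1176i


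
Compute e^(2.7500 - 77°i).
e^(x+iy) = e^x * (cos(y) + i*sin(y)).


e^2.7500 = 15.6426
cos(-77°) = 0.22495
sin(-77°) = -0.97437
Real = 15.6426*0.22495 = 3.5188
Imag = 15.6426*(-0.97437) = -15.2417

3.5188 - 15.2417i


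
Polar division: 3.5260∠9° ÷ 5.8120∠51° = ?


r = 3.5260 / 5.8120 = 0.6067
theta = 9° - 51° = -42° = 318° (mod 360)

0.6067 cis(318°)


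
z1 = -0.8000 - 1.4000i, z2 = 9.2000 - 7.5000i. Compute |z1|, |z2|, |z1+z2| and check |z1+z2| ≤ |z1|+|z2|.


|z1| = sqrt((-0.8)^2 + (-1.4)^2) = sqrt(2.6) = 1.6125
|z2| = sqrt(9.2^2 + (-7.5)^2) = sqrt(140.89) = 11.8697
z1+z2 = 8.4000 - 8.9000i
|z1+z2| = sqrt(149.77) = 12.2381
|z1|+|z2| = 1.6125 + 11.8697 = 13.4822

|z1+z2| = 12.2381 ≤ |z1|+|z2| = 13.4822 (verified)


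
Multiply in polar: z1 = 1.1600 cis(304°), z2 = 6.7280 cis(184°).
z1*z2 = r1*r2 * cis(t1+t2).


r = 1.1600 * 6.7280 = 7.8045
theta = 304° + 184° = 488° = 128° (mod 360)

7.8045 cis(128°)


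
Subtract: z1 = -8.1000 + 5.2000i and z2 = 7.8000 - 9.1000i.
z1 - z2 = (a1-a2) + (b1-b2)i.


Real: -8.1 - 7.8 = -15.9
Imag: 5.2 + 9.1 = 14.3

-15.9000 + 14.3000i


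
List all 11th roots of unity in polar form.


The 11th roots of unity are cis(360k/11°) for k=0..10
Angle step = 360/11 = 32.7273°
Primitive root: cis(32.7273°)
Primitive root = 0.8413 + 0.5406i

11 roots at angles: 0°, 32.7273°, 65.4545°, 98.1818°, 130.9091°, 163.6364°, 196.3636°, 229.0909°, 261.8182°, 294.5455°, 327.2727°


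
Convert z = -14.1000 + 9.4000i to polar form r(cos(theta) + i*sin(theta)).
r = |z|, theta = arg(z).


r = sqrt(198.81+88.36) = sqrt(287.17) = 16.9461
theta = atan2(9.4, -14.1) = 146.3099 degrees

r = 16.9461, theta = 146.3099 degrees


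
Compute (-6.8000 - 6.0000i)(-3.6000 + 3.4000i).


Real = -6.8*(-3.6) - (-6)*3.4 = 24.48 - (-20.4) = 44.88
Imag = -6.8*3.4 - (3.6)*(-6) = -23.12 + 21.6 = -1.52

44.8800 - 1.5200i


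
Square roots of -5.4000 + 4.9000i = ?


|z| = sqrt(29.16+24.01) = 7.2918
sqrt((|z|+a)/2) = sqrt((7.2918+(-5.4))/2) = sqrt(0.9459) = 0.9726
sqrt((|z|-a)/2) = sqrt((7.2918-(-5.4))/2) = sqrt(6.3459) = 2.5191

±(0.9726 + 2.5191i) i.e. 0.9726 + 2.5191i and -0.9726 - 2.5191i


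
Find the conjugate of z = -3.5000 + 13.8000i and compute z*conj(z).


z_bar = -3.5000 - 13.8000i
z*z_bar = (-3.5)^2 + 13.8^2 = 12.25 + 190.44 = 202.69

z_bar = -3.5000 - 13.8000i, z*z_bar = 202.69


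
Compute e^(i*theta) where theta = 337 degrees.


cos(337°) = 0.9205
sin(337°) = -0.3907

e^(i*337°) = 0.9205 - 0.3907i


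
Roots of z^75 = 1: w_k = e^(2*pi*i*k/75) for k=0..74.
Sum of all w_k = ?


The sum of all 75th roots of unity is 0.
Geometric series: (1 - w^75)/(1 - w) = (1-1)/(1-w) = 0 since w^75 = 1, w ≠ 1.
Alternatively: coefficient of z^74 in z^75 - 1 is 0.

0


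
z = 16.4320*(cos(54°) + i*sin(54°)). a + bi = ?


a = 16.4320*cos(54°) = 16.4320*0.587785 = 9.6585
b = 16.4320*sin(54°) = 16.4320*0.80902 = 13.2938

9.6585 + 13.2938i


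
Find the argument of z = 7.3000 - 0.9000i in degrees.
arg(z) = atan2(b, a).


Re = 7.3, Im = -0.9
arg = atan2(-0.9, 7.3) = -7.0284 degrees

arg(z) = -7.0284 degrees


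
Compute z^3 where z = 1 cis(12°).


r^3 = 1^3 = 1
n*theta = 3*12° = 36° = 36° (mod 360)
a = 1*cos(36°) = 0.8090
b = 1*sin(36°) = 0.5878

1 cis(36°) = 0.8090 + 0.5878i


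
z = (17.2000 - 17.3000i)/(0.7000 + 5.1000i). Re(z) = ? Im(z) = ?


Multiply by conjugate: (17.2000 - 17.3000i)(0.7000 - 5.1000i) / (0.7^2 + 5.1^2)
Numerator real = 17.2*0.7 - (17.3)*5.1 = -76.19
Numerator imag = -17.3*0.7 - 17.2*5.1 = -99.83
Denominator = 26.5
Re(z) = -76.19/26.5 = -2.8751
Im(z) = -99.83/26.5 = -3.7672

Re(z) = -2.8751, Im(z) = -3.7672


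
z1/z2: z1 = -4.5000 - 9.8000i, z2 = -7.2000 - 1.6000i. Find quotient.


Conjugate of z2 = -7.2000 + 1.6000i
Numerator: (-4.5000 - 9.8000i)(-7.2000 + 1.6000i) = 48.0800 + 63.3600i
Denominator: (-7.2)^2 + (-1.6)^2 = 54.4
Result = (48.0800 + 63.3600i)/54.4

0.8838 + 1.1647i


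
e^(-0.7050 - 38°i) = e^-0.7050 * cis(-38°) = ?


e^-0.7050 = 0.4941
cos(-38°) = 0.788
sin(-38°) = -0.6157
Real = 0.4941*0.788 = 0.3894
Imag = 0.4941*(-0.6157) = -0.3042

0.3894 - 0.3042i


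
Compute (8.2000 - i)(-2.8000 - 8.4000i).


Real = 8.2*(-2.8) - (-1)*(-8.4) = -22.96 - 8.4 = -31.36
Imag = 8.2*(-8.4) - (2.8)*(-1) = -68.88 + 2.8 = -66.08

-31.3600 - 66.0800i


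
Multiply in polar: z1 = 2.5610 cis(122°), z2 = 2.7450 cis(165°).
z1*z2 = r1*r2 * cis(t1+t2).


r = 2.5610 * 2.7450 = 7.0299
theta = 122° + 165° = 287° = 287° (mod 360)

7.0299 cis(287°)


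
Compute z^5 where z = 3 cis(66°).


r^5 = 3^5 = 243
n*theta = 5*66° = 330° = 330° (mod 360)
a = 243*cos(330°) = 210.4442
b = 243*sin(330°) = -121.5000

243 cis(330°) = 210.4442 - 121.5000i


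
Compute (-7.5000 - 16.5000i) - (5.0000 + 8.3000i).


Real: -7.5 - 5 = -12.5
Imag: -16.5 - 8.3 = -24.8

-12.5000 - 24.8000i


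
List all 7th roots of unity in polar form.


The 7th roots of unity are cis(360k/7°) for k=0..6
Angle step = 360/7 = 51.4286°
Primitive root: cis(51.4286°)
Primitive root = 0.6235 + 0.7818i

7 roots at angles: 0°, 51.4286°, 102.8571°, 154.2857°, 205.7143°, 257.1429°, 308.5714°


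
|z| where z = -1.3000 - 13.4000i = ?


|z| = sqrt((-1.3)^2 + (-13.4)^2) = sqrt(1.69 + 179.56) = sqrt(181.25) = 13.4629

|z| = 13.4629


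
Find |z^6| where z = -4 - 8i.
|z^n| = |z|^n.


|z| = sqrt(16+64) = sqrt(80) = 8.9443
|z^6| = |z|^6 = (sqrt(80))^6 = 80^3 = 512000

|z^6| = 512000


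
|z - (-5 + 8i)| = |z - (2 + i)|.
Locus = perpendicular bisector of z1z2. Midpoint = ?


Equal distances means the locus is the perpendicular bisector of z1 and z2.
Midpoint = ((-5+2)/2, (8+1)/2) = (-1.5000, 4.5000)

Perpendicular bisector through (-1.5000, 4.5000)


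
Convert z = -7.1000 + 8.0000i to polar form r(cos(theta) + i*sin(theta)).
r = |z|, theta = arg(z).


r = sqrt(50.41+64) = sqrt(114.41) = 10.6963
theta = atan2(8, -7.1) = 131.5891 degrees

r = 10.6963, theta = 131.5891 degrees


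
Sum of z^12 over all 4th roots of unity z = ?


The roots are w_k = w^k with w = e^(2*pi*i/4), and (w^k)^12 = (w^12)^k.
So S = 1 + u + u^2 + ... + u^(3) with u = w^12.
12 = 3*4 + 0, so 12 is a multiple of 4 and u = (w^4)^3 = 1.
Every one of the 4 terms equals 1: S = 4

S = 4


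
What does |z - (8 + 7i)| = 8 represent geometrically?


|z - z0| = r is a circle with center z0 and radius r.
Center = (8, 7), radius = 8

Circle with center (8, 7) and radius 8


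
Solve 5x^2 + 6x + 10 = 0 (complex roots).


disc = 6^2 - 4*5*10 = 36 - 200 = -164
sqrt(|disc|) = sqrt(164) = 12.8062
Real part = -6/(2*5) = -0.6000
Imag part = 12.8062/(2*5) = 1.2806

-0.6000 ± 1.2806i


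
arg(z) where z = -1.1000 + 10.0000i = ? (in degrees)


Re = -1.1, Im = 10
arg = atan2(10, -1.1) = 96.2773 degrees

arg(z) = 96.2773 degrees


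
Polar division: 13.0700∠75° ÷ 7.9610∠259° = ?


r = 13.0700 / 7.9610 = 1.6418
theta = 75° - 259° = -184° = 176° (mod 360)

1.6418 cis(176°)


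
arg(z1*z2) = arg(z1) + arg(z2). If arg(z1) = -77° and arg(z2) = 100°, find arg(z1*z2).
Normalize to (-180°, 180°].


arg(z1*z2) = -77° + 100° = 23°
Normalized to (-180°, 180°]: 23°

23°


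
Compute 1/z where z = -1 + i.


|z|^2 = 1+1 = 2
1/z = (-1 - 1i)/2

1/z = -0.5000 - 0.5000i


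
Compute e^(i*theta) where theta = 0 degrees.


cos(0°) = 1.0000
sin(0°) = 0

e^(i*0°) = 1.0000 + 0i


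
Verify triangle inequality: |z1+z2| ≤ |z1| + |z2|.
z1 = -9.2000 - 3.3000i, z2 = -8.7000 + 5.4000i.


|z1| = sqrt((-9.2)^2 + (-3.3)^2) = sqrt(95.53) = 9.7739
|z2| = sqrt((-8.7)^2 + 5.4^2) = sqrt(104.85) = 10.2396
z1+z2 = -17.9000 + 2.1000i
|z1+z2| = sqrt(324.82) = 18.0228
|z1|+|z2| = 9.7739 + 10.2396 = 20.0135

|z1+z2| = 18.0228 ≤ |z1|+|z2| = 20.0135 (verified)


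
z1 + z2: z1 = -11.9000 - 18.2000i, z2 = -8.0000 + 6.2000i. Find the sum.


Real: -11.9 - 8 = -19.9
Imag: -18.2 + 6.2 = -12

-19.9000 - 12.0000i


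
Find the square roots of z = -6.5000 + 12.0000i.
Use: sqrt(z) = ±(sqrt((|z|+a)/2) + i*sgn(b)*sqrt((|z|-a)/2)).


|z| = sqrt(42.25+144) = 13.6473
sqrt((|z|+a)/2) = sqrt((13.6473+(-6.5))/2) = sqrt(3.5737) = 1.8904
sqrt((|z|-a)/2) = sqrt((13.6473-(-6.5))/2) = sqrt(10.0737) = 3.1739

±(1.8904 + 3.1739i) i.e. 1.8904 + 3.1739i and -1.8904 - 3.1739i


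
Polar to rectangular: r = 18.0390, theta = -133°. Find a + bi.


a = 18.0390*cos(-133°) = 18.0390*(-0.682) = -12.3026
b = 18.0390*sin(-133°) = 18.0390*(-0.731354) = -13.1929

-12.3026 - 13.1929i


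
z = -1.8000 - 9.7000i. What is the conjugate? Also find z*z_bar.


z_bar = -1.8000 + 9.7000i
z*z_bar = (-1.8)^2 + (-9.7)^2 = 3.24 + 94.09 = 97.33

z_bar = -1.8000 + 9.7000i, z*z_bar = 97.33


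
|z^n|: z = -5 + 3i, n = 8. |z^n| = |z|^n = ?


|z| = sqrt(25+9) = sqrt(34) = 5.8310
|z^8| = |z|^8 = (sqrt(34))^8 = 34^4 = 1336336

|z^8| = 1336336


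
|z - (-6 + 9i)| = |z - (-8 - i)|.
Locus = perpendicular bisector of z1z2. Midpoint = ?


Equal distances means the locus is the perpendicular bisector of z1 and z2.
Midpoint = ((-6+(-8))/2, (9+(-1))/2) = (-7.0000, 4.0000)

Perpendicular bisector through (-7.0000, 4.0000)


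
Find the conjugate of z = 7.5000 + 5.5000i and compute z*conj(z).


z_bar = 7.5000 - 5.5000i
z*z_bar = 7.5^2 + 5.5^2 = 56.25 + 30.25 = 86.5

z_bar = 7.5000 - 5.5000i, z*z_bar = 86.5


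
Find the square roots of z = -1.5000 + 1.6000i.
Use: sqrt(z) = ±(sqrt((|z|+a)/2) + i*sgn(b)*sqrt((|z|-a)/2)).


|z| = sqrt(2.25+2.56) = 2.1932
sqrt((|z|+a)/2) = sqrt((2.1932+(-1.5))/2) = sqrt(0.3466) = 0.5887
sqrt((|z|-a)/2) = sqrt((2.1932-(-1.5))/2) = sqrt(1.8466) = 1.3589

±(0.5887 + 1.3589i) i.e. 0.5887 + 1.3589i and -0.5887 - 1.3589i


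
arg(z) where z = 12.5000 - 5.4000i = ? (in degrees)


Re = 12.5, Im = -5.4
arg = atan2(-5.4, 12.5) = -23.3643 degrees

arg(z) = -23.3643 degrees


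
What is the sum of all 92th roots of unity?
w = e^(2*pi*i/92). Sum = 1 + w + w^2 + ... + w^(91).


The sum of all 92th roots of unity is 0.
Geometric series: (1 - w^92)/(1 - w) = (1-1)/(1-w) = 0 since w^92 = 1, w ≠ 1.
Alternatively: coefficient of z^91 in z^92 - 1 is 0.

0


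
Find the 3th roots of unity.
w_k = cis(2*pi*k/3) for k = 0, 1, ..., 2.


The 3th roots of unity are cis(360k/3°) for k=0..2
Angle step = 360/3 = 120°
Primitive root: cis(120°)
Primitive root = -0.5000 + 0.8660i

3 roots at angles: 0°, 120°, 240°


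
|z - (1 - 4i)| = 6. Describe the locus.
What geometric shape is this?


|z - z0| = r is a circle with center z0 and radius r.
Center = (1, -4), radius = 6

Circle with center (1, -4) and radius 6


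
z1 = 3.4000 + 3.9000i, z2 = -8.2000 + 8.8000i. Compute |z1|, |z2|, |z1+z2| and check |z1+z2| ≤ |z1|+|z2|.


|z1| = sqrt(3.4^2 + 3.9^2) = sqrt(26.77) = 5.1740
|z2| = sqrt((-8.2)^2 + 8.8^2) = sqrt(144.68) = 12.0283
z1+z2 = -4.8000 + 12.7000i
|z1+z2| = sqrt(184.33) = 13.5768
|z1|+|z2| = 5.1740 + 12.0283 = 17.2023

|z1+z2| = 13.5768 ≤ |z1|+|z2| = 17.2023 (verified)


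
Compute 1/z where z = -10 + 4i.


|z|^2 = 100+16 = 116
1/z = (-10 - 4i)/116

1/z = -0.0862 - 0.0345i


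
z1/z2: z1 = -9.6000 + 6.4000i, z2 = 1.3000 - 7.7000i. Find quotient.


Conjugate of z2 = 1.3000 + 7.7000i
Numerator: (-9.6000 + 6.4000i)(1.3000 + 7.7000i) = -61.7600 - 65.6000i
Denominator: 1.3^2 + (-7.7)^2 = 60.98
Result = (-61.7600 - 65.6000i)/60.98

-1.0128 - 1.0758i


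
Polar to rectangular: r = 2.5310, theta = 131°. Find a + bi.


a = 2.5310*cos(131°) = 2.5310*(-0.65606) = -1.6605
b = 2.5310*sin(131°) = 2.5310*0.75471 = 1.9102

-1.6605 + 1.9102i


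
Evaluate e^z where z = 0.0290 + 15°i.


e^0.0290 = 1.0294
cos(15°) = 0.9659
sin(15°) = 0.2588
Real = 1.0294*0.9659 = 0.9943
Imag = 1.0294*0.2588 = 0.2664

0.9943 + 0.2664i


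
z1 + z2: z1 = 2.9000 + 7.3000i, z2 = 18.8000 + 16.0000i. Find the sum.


Real: 2.9 + 18.8 = 21.7
Imag: 7.3 + 16 = 23.3

21.7000 + 23.3000i


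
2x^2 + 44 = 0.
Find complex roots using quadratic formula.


disc = 0^2 - 4*2*44 = 0 - 352 = -352
sqrt(|disc|) = sqrt(352) = 18.7617
Real part = 0/(2*2) = 0
Imag part = 18.7617/(2*2) = 4.6904

0 ± 4.6904i


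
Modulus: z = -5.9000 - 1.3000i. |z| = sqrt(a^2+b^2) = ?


|z| = sqrt((-5.9)^2 + (-1.3)^2) = sqrt(34.81 + 1.69) = sqrt(36.5) = 6.0415

|z| = 6.0415


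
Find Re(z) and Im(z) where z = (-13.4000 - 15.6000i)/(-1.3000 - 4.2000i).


Multiply by conjugate: (-13.4000 - 15.6000i)(-1.3000 + 4.2000i) / ((-1.3)^2 + (-4.2)^2)
Numerator real = -13.4*(-1.3) - (15.6)*(-4.2) = 82.94
Numerator imag = -15.6*(-1.3) - (-13.4)*(-4.2) = -36
Denominator = 19.33
Re(z) = 82.94/19.33 = 4.2907
Im(z) = -36/19.33 = -1.8624

Re(z) = 4.2907, Im(z) = -1.8624


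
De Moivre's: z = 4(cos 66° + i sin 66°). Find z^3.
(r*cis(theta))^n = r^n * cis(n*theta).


r^3 = 4^3 = 64
n*theta = 3*66° = 198° = 198° (mod 360)
a = 64*cos(198°) = -60.8676
b = 64*sin(198°) = -19.7771

64 cis(198°) = -60.8676 - 19.7771i


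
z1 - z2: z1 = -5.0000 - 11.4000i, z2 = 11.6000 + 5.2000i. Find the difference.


Real: -5 - 11.6 = -16.6
Imag: -11.4 - 5.2 = -16.6

-16.6000 - 16.6000i


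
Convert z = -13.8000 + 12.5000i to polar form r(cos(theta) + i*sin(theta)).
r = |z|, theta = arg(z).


r = sqrt(190.44+156.25) = sqrt(346.69) = 18.6196
theta = atan2(12.5, -13.8) = 137.8298 degrees

r = 18.6196, theta = 137.8298 degrees


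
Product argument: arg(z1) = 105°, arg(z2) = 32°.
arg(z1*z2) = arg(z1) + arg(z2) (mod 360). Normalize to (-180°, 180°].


arg(z1*z2) = 105° + 32° = 137°
Normalized to (-180°, 180°]: 137°

137°


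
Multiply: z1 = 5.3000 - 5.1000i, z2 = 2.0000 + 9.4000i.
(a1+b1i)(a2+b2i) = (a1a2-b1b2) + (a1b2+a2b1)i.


Real = 5.3*2 - (-5.1)*9.4 = 10.6 - (-47.94) = 58.54
Imag = 5.3*9.4 + 2*(-5.1) = 49.82 - (10.2) = 39.62

58.5400 + 39.6200i


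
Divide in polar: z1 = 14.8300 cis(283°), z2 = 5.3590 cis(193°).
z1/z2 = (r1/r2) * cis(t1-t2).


r = 14.8300 / 5.3590 = 2.7673
theta = 283° - 193° = 90° = 90° (mod 360)

2.7673 cis(90°)


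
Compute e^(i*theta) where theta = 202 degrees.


cos(202°) = -0.9272
sin(202°) = -0.3746

e^(i*202°) = -0.9272 - 0.3746i


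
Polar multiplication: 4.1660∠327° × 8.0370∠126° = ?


r = 4.1660 * 8.0370 = 33.4821
theta = 327° + 126° = 453° = 93° (mod 360)

33.4821 cis(93°)


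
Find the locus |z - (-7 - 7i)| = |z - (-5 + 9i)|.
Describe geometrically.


Equal distances means the locus is the perpendicular bisector of z1 and z2.
Midpoint = ((-7+(-5))/2, (-7+9)/2) = (-6.0000, 1.0000)

Perpendicular bisector through (-6.0000, 1.0000)


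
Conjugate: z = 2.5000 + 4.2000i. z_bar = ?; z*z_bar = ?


z_bar = 2.5000 - 4.2000i
z*z_bar = 2.5^2 + 4.2^2 = 6.25 + 17.64 = 23.89

z_bar = 2.5000 - 4.2000i, z*z_bar = 23.89


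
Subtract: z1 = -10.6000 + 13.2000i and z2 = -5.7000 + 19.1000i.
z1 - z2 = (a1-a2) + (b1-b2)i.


Real: -10.6 + 5.7 = -4.9
Imag: 13.2 - 19.1 = -5.9

-4.9000 - 5.9000i


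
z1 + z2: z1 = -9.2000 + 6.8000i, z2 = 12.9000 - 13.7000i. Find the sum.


Real: -9.2 + 12.9 = 3.7
Imag: 6.8 - 13.7 = -6.9

3.7000 - 6.9000i


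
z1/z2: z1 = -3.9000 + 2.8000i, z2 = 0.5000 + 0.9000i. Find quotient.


Conjugate of z2 = 0.5000 - 0.9000i
Numerator: (-3.9000 + 2.8000i)(0.5000 - 0.9000i) = 0.5700 + 4.9100i
Denominator: 0.5^2 + 0.9^2 = 1.06
Result = (0.5700 + 4.9100i)/1.06

0.5377 + 4.6321i


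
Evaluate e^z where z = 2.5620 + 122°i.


e^2.5620 = 12.9617
cos(122°) = -0.52992
sin(122°) = 0.84805
Real = 12.9617*(-0.52992) = -6.8687
Imag = 12.9617*0.84805 = 10.9922

-6.8687 + 10.9922i


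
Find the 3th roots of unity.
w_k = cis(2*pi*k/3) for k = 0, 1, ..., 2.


The 3th roots of unity are cis(360k/3°) for k=0..2
Angle step = 360/3 = 120°
Primitive root: cis(120°)
Primitive root = -0.5000 + 0.8660i

3 roots at angles: 0°, 120°, 240°


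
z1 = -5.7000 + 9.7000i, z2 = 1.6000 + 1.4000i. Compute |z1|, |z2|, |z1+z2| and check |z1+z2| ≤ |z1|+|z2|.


|z1| = sqrt((-5.7)^2 + 9.7^2) = sqrt(126.58) = 11.2508
|z2| = sqrt(1.6^2 + 1.4^2) = sqrt(4.52) = 2.1260
z1+z2 = -4.1000 + 11.1000i
|z1+z2| = sqrt(140.02) = 11.8330
|z1|+|z2| = 11.2508 + 2.1260 = 13.3768

|z1+z2| = 11.8330 ≤ |z1|+|z2| = 13.3768 (verified)


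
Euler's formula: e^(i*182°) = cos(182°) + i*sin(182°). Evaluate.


cos(182°) = -0.9994
sin(182°) = -0.0349

e^(i*182°) = -0.9994 - 0.0349i


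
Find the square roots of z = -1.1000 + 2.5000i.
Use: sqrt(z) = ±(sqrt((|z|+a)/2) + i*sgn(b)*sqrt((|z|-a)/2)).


|z| = sqrt(1.21+6.25) = 2.7313
sqrt((|z|+a)/2) = sqrt((2.7313+(-1.1))/2) = sqrt(0.8157) = 0.9031
sqrt((|z|-a)/2) = sqrt((2.7313-(-1.1))/2) = sqrt(1.9157) = 1.3841

±(0.9031 + 1.3841i) i.e. 0.9031 + 1.3841i and -0.9031 - 1.3841i


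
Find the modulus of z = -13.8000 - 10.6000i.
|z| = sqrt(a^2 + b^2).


|z| = sqrt((-13.8)^2 + (-10.6)^2) = sqrt(190.44 + 112.36) = sqrt(302.8) = 17.4011

|z| = 17.4011


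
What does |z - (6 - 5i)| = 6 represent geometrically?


|z - z0| = r is a circle with center z0 and radius r.
Center = (6, -5), radius = 6

Circle with center (6, -5) and radius 6


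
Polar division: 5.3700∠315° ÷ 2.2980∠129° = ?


r = 5.3700 / 2.2980 = 2.3368
theta = 315° - 129° = 186° = 186° (mod 360)

2.3368 cis(186°)


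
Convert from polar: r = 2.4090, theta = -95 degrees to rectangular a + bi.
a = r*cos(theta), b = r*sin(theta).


a = 2.4090*cos(-95°) = 2.4090*(-0.08716) = -0.2100
b = 2.4090*sin(-95°) = 2.4090*(-0.9962) = -2.3998

-0.2100 - 2.3998i


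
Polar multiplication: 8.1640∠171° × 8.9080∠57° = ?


r = 8.1640 * 8.9080 = 72.7249
theta = 171° + 57° = 228° = 228° (mod 360)

72.7249 cis(228°)


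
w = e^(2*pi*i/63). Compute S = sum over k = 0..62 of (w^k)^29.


The roots are w_k = w^k with w = e^(2*pi*i/63), and (w^k)^29 = (w^29)^k.
So S = 1 + u + u^2 + ... + u^(62) with u = w^29.
29 = 0*63 + 29, so 29 is not a multiple of 63: u = w^29 ≠ 1 (w is a primitive 63th root), while u^63 = (w^63)^29 = 1.
Geometric series: S = (1 - u^63)/(1 - u) = (1 - 1)/(1 - u) = 0

S = 0


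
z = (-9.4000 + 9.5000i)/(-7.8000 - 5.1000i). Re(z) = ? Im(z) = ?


Multiply by conjugate: (-9.4000 + 9.5000i)(-7.8000 + 5.1000i) / ((-7.8)^2 + (-5.1)^2)
Numerator real = -9.4*(-7.8) + 9.5*(-5.1) = 24.87
Numerator imag = 9.5*(-7.8) - (-9.4)*(-5.1) = -122.04
Denominator = 86.85
Re(z) = 24.87/86.85 = 0.2864
Im(z) = -122.04/86.85 = -1.4052

Re(z) = 0.2864, Im(z) = -1.4052


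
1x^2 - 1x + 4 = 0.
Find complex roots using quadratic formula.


disc = (-1)^2 - 4*1*4 = 1 - 16 = -15
sqrt(|disc|) = sqrt(15) = 3.8730
Real part = 1/(2*1) = 0.5000
Imag part = 3.8730/(2*1) = 1.9365

0.5000 ± 1.9365i


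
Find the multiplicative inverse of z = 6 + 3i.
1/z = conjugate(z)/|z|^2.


|z|^2 = 36+9 = 45
1/z = (6 - 3i)/45

1/z = 0.1333 - 0.0667i


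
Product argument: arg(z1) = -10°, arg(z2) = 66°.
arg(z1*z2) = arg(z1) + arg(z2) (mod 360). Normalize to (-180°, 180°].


arg(z1*z2) = -10° + 66° = 56°
Normalized to (-180°, 180°]: 56°

56°


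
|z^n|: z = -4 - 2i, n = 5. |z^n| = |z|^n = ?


|z| = sqrt(16+4) = sqrt(20) = 4.4721
|z^5| = |z|^5 = (sqrt(20))^5 = 20^2 * sqrt(20) = 400*sqrt(20)

|z^5| = 400*sqrt(20) ≈ 1788.8544


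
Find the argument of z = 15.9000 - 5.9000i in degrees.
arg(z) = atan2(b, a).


Re = 15.9, Im = -5.9
arg = atan2(-5.9, 15.9) = -20.3583 degrees

arg(z) = -20.3583 degrees


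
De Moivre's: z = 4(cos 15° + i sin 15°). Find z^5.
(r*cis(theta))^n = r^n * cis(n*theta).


r^5 = 4^5 = 1024
n*theta = 5*15° = 75° = 75° (mod 360)
a = 1024*cos(75°) = 265.0307
b = 1024*sin(75°) = 989.1080

1024 cis(75°) = 265.0307 + 989.1080i


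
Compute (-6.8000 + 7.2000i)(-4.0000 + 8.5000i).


Real = -6.8*(-4) - 7.2*8.5 = 27.2 - 61.2 = -34
Imag = -6.8*8.5 - (4)*7.2 = -57.8 - (28.8) = -86.6

-34.0000 - 86.6000i


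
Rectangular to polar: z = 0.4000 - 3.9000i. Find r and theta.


r = sqrt(0.16+15.21) = sqrt(15.37) = 3.9205
theta = atan2(-3.9, 0.4) = -84.1440 degrees

r = 3.9205, theta = -84.1440 degrees


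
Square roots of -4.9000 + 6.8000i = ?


|z| = sqrt(24.01+46.24) = 8.3815
sqrt((|z|+a)/2) = sqrt((8.3815+(-4.9))/2) = sqrt(1.7408) = 1.3194
sqrt((|z|-a)/2) = sqrt((8.3815-(-4.9))/2) = sqrt(6.6408) = 2.5770

±(1.3194 + 2.5770i) i.e. 1.3194 + 2.5770i and -1.3194 - 2.5770i


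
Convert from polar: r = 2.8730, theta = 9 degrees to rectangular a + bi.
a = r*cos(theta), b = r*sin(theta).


a = 2.8730*cos(9°) = 2.8730*0.98769 = 2.8376
b = 2.8730*sin(9°) = 2.8730*0.15643 = 0.4494

2.8376 + 0.4494i


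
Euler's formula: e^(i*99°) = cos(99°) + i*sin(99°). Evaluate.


cos(99°) = -0.1564
sin(99°) = 0.9877

e^(i*99°) = -0.1564 + 0.9877i


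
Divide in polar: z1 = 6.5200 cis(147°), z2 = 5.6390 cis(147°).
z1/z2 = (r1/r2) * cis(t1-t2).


r = 6.5200 / 5.6390 = 1.1562
theta = 147° - 147° = 0° = 0° (mod 360)

1.1562 cis(0°)


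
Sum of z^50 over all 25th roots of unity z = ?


The roots are w_k = w^k with w = e^(2*pi*i/25), and (w^k)^50 = (w^50)^k.
So S = 1 + u + u^2 + ... + u^(24) with u = w^50.
50 = 2*25 + 0, so 50 is a multiple of 25 and u = (w^25)^2 = 1.
Every one of the 25 terms equals 1: S = 25

S = 25


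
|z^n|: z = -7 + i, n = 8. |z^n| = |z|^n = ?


|z| = sqrt(49+1) = sqrt(50) = 7.0711
|z^8| = |z|^8 = (sqrt(50))^8 = 50^4 = 6250000

|z^8| = 6250000


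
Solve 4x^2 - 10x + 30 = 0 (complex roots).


disc = (-10)^2 - 4*4*30 = 100 - 480 = -380
sqrt(|disc|) = sqrt(380) = 19.4936
Real part = 10/(2*4) = 1.2500
Imag part = 19.4936/(2*4) = 2.4367

1.2500 ± 2.4367i


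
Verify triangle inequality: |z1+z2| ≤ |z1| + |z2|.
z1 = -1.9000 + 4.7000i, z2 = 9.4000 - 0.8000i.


|z1| = sqrt((-1.9)^2 + 4.7^2) = sqrt(25.7) = 5.0695
|z2| = sqrt(9.4^2 + (-0.8)^2) = sqrt(89) = 9.4340
z1+z2 = 7.5000 + 3.9000i
|z1+z2| = sqrt(71.46) = 8.4534
|z1|+|z2| = 5.0695 + 9.4340 = 14.5035

|z1+z2| = 8.4534 ≤ |z1|+|z2| = 14.5035 (verified)


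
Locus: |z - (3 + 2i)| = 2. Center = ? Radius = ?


|z - z0| = r is a circle with center z0 and radius r.
Center = (3, 2), radius = 2

Circle with center (3, 2) and radius 2


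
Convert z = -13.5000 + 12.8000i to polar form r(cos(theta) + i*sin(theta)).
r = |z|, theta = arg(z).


r = sqrt(182.25+163.84) = sqrt(346.09) = 18.6035
theta = atan2(12.8, -13.5) = 136.5246 degrees

r = 18.6035, theta = 136.5246 degrees


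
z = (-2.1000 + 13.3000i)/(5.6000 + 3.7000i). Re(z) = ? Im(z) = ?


Multiply by conjugate: (-2.1000 + 13.3000i)(5.6000 - 3.7000i) / (5.6^2 + 3.7^2)
Numerator real = -2.1*5.6 + 13.3*3.7 = 37.45
Numerator imag = 13.3*5.6 - (-2.1)*3.7 = 82.25
Denominator = 45.05
Re(z) = 37.45/45.05 = 0.8313
Im(z) = 82.25/45.05 = 1.8257

Re(z) = 0.8313, Im(z) = 1.8257
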